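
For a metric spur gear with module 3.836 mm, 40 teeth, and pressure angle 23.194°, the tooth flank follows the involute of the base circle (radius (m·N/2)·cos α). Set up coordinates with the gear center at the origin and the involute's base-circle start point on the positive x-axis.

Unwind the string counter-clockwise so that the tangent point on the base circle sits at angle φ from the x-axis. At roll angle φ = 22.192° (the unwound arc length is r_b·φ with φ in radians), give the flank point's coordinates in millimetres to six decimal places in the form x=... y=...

x=75.612117 y=1.345484

pitch radius r_p = m·N/2 = 3.836·40/2 = 76.720000
base radius r_b = r_p·cos α = 76.720000·cos 23.194° = 70.519228
roll angle φ = 22.192° = 0.38732347 rad
x = r_b·(cos φ + φ·sin φ) = 70.519228·(0.92592333 + 0.38732347·0.37771151) = 75.612117
y = r_b·(sin φ − φ·cos φ) = 70.519228·(0.37771151 − 0.38732347·0.92592333) = 1.345484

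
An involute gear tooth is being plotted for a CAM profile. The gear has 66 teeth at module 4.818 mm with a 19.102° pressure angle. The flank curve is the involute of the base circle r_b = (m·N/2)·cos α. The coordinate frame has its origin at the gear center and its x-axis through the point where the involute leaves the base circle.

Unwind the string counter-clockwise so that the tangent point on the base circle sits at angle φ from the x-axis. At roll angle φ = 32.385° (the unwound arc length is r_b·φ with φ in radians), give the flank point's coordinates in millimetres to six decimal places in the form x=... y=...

x=172.355510 y=8.757651

pitch radius r_p = m·N/2 = 4.818·66/2 = 158.994000
base radius r_b = r_p·cos α = 158.994000·cos 19.102° = 150.239391
roll angle φ = 32.385° = 0.56522488 rad
x = r_b·(cos φ + φ·sin φ) = 150.239391·(0.84446818 + 0.56522488·0.53560573) = 172.355510
y = r_b·(sin φ − φ·cos φ) = 150.239391·(0.53560573 − 0.56522488·0.84446818) = 8.757651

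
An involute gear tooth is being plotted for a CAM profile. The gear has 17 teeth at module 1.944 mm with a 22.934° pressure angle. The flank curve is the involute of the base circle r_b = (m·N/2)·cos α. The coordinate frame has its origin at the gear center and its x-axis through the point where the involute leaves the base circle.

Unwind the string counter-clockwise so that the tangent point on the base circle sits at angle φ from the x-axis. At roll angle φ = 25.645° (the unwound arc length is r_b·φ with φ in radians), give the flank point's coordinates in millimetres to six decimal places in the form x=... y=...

pitch radius r_p = m·N/2 = 1.944·17/2 = 16.524000
base radius r_b = r_p·cos α = 16.524000·cos 22.934° = 15.217849
roll angle φ = 25.645° = 0.44758969 rad
x = r_b·(cos φ + φ·sin φ) = 15.217849·(0.90149289 + 0.44758969·0.43279391) = 16.666695
y = r_b·(sin φ − φ·cos φ) = 15.217849·(0.43279391 − 0.44758969·0.90149289) = 0.445807

x=16.666695 y=0.445807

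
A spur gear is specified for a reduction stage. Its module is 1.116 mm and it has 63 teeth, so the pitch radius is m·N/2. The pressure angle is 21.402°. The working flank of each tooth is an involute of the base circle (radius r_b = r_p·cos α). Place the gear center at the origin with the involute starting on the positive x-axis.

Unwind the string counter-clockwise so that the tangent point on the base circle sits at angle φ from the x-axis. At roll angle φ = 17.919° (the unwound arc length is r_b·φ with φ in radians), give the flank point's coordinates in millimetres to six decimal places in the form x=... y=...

pitch radius r_p = m·N/2 = 1.116·63/2 = 35.154000
base radius r_b = r_p·cos α = 35.154000·cos 21.402° = 32.729888
roll angle φ = 17.919° = 0.31274555 rad
x = r_b·(cos φ + φ·sin φ) = 32.729888·(0.95149243 + 0.31274555·0.30767216) = 34.291612
y = r_b·(sin φ − φ·cos φ) = 32.729888·(0.30767216 − 0.31274555·0.95149243) = 0.330478

x=34.291612 y=0.330478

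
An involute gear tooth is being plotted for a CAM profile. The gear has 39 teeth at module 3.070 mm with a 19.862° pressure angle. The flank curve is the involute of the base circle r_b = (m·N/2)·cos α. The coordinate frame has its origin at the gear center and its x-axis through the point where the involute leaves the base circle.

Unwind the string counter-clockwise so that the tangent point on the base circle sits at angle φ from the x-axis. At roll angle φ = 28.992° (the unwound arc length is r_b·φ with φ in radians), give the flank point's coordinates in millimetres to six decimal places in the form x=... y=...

pitch radius r_p = m·N/2 = 3.070·39/2 = 59.865000
base radius r_b = r_p·cos α = 59.865000·cos 19.862° = 56.303851
roll angle φ = 28.992° = 0.50600586 rad
x = r_b·(cos φ + φ·sin φ) = 56.303851·(0.87468739 + 0.50600586·0.48468750) = 63.057053
y = r_b·(sin φ − φ·cos φ) = 56.303851·(0.48468750 − 0.50600586·0.87468739) = 2.369860

x=63.057053 y=2.369860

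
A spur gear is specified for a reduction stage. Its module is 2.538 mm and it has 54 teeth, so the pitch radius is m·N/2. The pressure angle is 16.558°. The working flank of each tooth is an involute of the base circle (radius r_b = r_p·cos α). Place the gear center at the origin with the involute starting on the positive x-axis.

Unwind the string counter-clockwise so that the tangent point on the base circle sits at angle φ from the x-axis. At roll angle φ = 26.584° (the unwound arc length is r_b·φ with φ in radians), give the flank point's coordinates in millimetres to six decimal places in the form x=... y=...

pitch radius r_p = m·N/2 = 2.538·54/2 = 68.526000
base radius r_b = r_p·cos α = 68.526000·cos 16.558° = 65.684346
roll angle φ = 26.584° = 0.46397833 rad
x = r_b·(cos φ + φ·sin φ) = 65.684346·(0.89427924 + 0.46397833·0.44750938) = 72.378493
y = r_b·(sin φ − φ·cos φ) = 65.684346·(0.44750938 − 0.46397833·0.89427924) = 2.140205

x=72.378493 y=2.140205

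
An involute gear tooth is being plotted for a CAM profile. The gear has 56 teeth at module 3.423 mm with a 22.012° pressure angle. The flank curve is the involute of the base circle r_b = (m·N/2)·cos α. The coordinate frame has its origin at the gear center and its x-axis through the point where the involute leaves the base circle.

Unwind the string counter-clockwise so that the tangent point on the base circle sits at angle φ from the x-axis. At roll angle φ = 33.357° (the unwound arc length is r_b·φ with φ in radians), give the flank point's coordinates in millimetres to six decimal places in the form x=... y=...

x=102.664164 y=5.649027

pitch radius r_p = m·N/2 = 3.423·56/2 = 95.844000
base radius r_b = r_p·cos α = 95.844000·cos 22.012° = 88.857488
roll angle φ = 33.357° = 0.58218948 rad
x = r_b·(cos φ + φ·sin φ) = 88.857488·(0.83526076 + 0.58218948·0.54985404) = 102.664164
y = r_b·(sin φ − φ·cos φ) = 88.857488·(0.54985404 − 0.58218948·0.83526076) = 5.649027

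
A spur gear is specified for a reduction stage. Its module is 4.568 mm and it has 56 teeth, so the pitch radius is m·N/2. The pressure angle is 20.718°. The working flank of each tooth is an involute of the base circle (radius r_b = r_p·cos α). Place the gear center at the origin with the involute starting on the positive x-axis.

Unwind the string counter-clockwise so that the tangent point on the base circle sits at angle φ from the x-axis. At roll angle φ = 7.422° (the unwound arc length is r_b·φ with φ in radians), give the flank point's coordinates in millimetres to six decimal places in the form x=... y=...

x=120.632347 y=0.086536

pitch radius r_p = m·N/2 = 4.568·56/2 = 127.904000
base radius r_b = r_p·cos α = 127.904000·cos 20.718° = 119.632824
roll angle φ = 7.422° = 0.12953834 rad
x = r_b·(cos φ + φ·sin φ) = 119.632824·(0.99162164 + 0.12953834·0.12917636) = 120.632347
y = r_b·(sin φ − φ·cos φ) = 119.632824·(0.12917636 − 0.12953834·0.99162164) = 0.086536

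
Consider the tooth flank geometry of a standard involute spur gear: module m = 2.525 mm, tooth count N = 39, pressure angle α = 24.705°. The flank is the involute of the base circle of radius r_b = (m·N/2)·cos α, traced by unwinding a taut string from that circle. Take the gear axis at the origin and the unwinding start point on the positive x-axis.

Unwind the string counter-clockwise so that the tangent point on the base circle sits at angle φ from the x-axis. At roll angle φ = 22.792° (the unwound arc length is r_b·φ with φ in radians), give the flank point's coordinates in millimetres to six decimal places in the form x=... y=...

x=48.131227 y=0.923799

pitch radius r_p = m·N/2 = 2.525·39/2 = 49.237500
base radius r_b = r_p·cos α = 49.237500·cos 24.705° = 44.730876
roll angle φ = 22.792° = 0.39779544 rad
x = r_b·(cos φ + φ·sin φ) = 44.730876·(0.92191725 + 0.39779544·0.38738687) = 48.131227
y = r_b·(sin φ − φ·cos φ) = 44.730876·(0.38738687 − 0.39779544·0.92191725) = 0.923799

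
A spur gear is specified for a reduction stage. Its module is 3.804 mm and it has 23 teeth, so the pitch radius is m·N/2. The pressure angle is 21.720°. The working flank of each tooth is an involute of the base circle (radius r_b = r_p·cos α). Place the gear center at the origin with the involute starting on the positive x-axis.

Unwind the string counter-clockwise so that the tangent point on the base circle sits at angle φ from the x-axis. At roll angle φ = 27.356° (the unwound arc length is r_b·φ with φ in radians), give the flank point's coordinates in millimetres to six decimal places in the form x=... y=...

x=45.011702 y=1.441092

pitch radius r_p = m·N/2 = 3.804·23/2 = 43.746000
base radius r_b = r_p·cos α = 43.746000·cos 21.720° = 40.640185
roll angle φ = 27.356° = 0.47745227 rad
x = r_b·(cos φ + φ·sin φ) = 40.640185·(0.88816853 + 0.47745227·0.45951786) = 45.011702
y = r_b·(sin φ − φ·cos φ) = 40.640185·(0.45951786 − 0.47745227·0.88816853) = 1.441092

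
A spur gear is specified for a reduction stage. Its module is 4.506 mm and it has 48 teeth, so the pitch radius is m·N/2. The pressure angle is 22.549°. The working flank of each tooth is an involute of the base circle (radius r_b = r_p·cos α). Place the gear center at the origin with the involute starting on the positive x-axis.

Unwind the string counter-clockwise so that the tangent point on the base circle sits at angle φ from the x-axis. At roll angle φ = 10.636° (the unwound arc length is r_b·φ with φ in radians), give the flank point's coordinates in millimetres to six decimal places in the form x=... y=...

pitch radius r_p = m·N/2 = 4.506·48/2 = 108.144000
base radius r_b = r_p·cos α = 108.144000·cos 22.549° = 99.876599
roll angle φ = 10.636° = 0.18563322 rad
x = r_b·(cos φ + φ·sin φ) = 99.876599·(0.98281958 + 0.18563322·0.18456891) = 101.582660
y = r_b·(sin φ − φ·cos φ) = 99.876599·(0.18456891 − 0.18563322·0.98281958) = 0.212233

x=101.582660 y=0.212233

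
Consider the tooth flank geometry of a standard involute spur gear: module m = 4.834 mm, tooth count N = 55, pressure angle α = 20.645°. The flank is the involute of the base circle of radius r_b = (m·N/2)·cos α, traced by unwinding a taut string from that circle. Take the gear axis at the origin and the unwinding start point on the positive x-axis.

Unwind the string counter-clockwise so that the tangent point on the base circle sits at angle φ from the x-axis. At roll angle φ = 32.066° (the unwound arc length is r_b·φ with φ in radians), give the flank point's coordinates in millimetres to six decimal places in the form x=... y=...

pitch radius r_p = m·N/2 = 4.834·55/2 = 132.935000
base radius r_b = r_p·cos α = 132.935000·cos 20.645° = 124.398301
roll angle φ = 32.066° = 0.55965728 rad
x = r_b·(cos φ + φ·sin φ) = 124.398301·(0.84743711 + 0.55965728·0.53089579) = 142.380922
y = r_b·(sin φ − φ·cos φ) = 124.398301·(0.53089579 − 0.55965728·0.84743711) = 7.043612

x=142.380922 y=7.043612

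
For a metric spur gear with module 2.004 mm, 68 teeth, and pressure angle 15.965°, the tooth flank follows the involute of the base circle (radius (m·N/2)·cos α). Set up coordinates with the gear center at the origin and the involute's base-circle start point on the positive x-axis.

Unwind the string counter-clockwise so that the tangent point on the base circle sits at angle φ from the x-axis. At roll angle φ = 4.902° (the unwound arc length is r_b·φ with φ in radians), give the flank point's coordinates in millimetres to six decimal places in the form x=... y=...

x=65.747303 y=0.013665

pitch radius r_p = m·N/2 = 2.004·68/2 = 68.136000
base radius r_b = r_p·cos α = 68.136000·cos 15.965° = 65.507987
roll angle φ = 4.902° = 0.08555604 rad
x = r_b·(cos φ + φ·sin φ) = 65.507987·(0.99634231 + 0.08555604·0.08545170) = 65.747303
y = r_b·(sin φ − φ·cos φ) = 65.507987·(0.08545170 − 0.08555604·0.99634231) = 0.013665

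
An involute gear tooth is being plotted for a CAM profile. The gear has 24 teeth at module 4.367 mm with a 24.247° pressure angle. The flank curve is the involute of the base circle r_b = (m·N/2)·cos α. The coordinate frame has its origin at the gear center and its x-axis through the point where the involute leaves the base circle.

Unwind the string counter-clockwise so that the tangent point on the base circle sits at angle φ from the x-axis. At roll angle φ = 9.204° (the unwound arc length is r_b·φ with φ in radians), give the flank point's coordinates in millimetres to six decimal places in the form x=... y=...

pitch radius r_p = m·N/2 = 4.367·24/2 = 52.404000
base radius r_b = r_p·cos α = 52.404000·cos 24.247° = 47.781105
roll angle φ = 9.204° = 0.16064010 rad
x = r_b·(cos φ + φ·sin φ) = 47.781105·(0.98712510 + 0.16064010·0.15995010) = 48.393635
y = r_b·(sin φ − φ·cos φ) = 47.781105·(0.15995010 − 0.16064010·0.98712510) = 0.065853

x=48.393635 y=0.065853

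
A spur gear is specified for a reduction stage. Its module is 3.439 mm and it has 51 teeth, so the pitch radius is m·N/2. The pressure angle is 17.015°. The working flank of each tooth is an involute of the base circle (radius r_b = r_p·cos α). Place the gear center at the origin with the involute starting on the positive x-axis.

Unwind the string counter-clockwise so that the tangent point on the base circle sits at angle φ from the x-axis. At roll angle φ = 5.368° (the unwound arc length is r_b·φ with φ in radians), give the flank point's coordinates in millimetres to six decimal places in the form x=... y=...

x=84.223175 y=0.022967

pitch radius r_p = m·N/2 = 3.439·51/2 = 87.694500
base radius r_b = r_p·cos α = 87.694500·cos 17.015° = 83.855952
roll angle φ = 5.368° = 0.09368927 rad
x = r_b·(cos φ + φ·sin φ) = 83.855952·(0.99561437 + 0.09368927·0.09355227) = 84.223175
y = r_b·(sin φ − φ·cos φ) = 83.855952·(0.09355227 − 0.09368927·0.99561437) = 0.022967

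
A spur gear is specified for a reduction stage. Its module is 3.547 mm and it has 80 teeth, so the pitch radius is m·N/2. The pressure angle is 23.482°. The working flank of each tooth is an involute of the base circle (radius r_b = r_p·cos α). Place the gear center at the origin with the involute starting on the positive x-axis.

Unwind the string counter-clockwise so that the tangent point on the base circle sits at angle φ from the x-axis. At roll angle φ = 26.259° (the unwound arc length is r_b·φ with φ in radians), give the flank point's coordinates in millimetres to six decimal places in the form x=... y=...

x=143.087499 y=4.088594

pitch radius r_p = m·N/2 = 3.547·80/2 = 141.880000
base radius r_b = r_p·cos α = 141.880000·cos 23.482° = 130.130250
roll angle φ = 26.259° = 0.45830601 rad
x = r_b·(cos φ + φ·sin φ) = 130.130250·(0.89680326 + 0.45830601·0.44242957) = 143.087499
y = r_b·(sin φ − φ·cos φ) = 130.130250·(0.44242957 − 0.45830601·0.89680326) = 4.088594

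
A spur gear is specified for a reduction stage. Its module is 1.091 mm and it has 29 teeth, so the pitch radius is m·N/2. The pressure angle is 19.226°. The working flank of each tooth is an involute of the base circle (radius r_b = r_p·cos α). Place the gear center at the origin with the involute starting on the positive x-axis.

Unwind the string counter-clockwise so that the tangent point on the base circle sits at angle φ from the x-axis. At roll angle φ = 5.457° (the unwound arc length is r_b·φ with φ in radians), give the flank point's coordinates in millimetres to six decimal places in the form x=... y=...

x=15.004795 y=0.004298

pitch radius r_p = m·N/2 = 1.091·29/2 = 15.819500
base radius r_b = r_p·cos α = 15.819500·cos 19.226° = 14.937200
roll angle φ = 5.457° = 0.09524262 rad
x = r_b·(cos φ + φ·sin φ) = 14.937200·(0.99546785 + 0.09524262·0.09509869) = 15.004795
y = r_b·(sin φ − φ·cos φ) = 14.937200·(0.09509869 − 0.09524262·0.99546785) = 0.004298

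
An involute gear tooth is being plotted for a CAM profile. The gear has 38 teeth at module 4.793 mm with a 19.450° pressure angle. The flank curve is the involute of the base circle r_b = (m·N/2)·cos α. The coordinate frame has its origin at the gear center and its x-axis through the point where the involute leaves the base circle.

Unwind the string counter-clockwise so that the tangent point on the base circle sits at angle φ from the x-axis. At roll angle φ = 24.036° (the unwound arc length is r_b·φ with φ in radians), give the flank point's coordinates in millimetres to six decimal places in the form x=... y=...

pitch radius r_p = m·N/2 = 4.793·38/2 = 91.067000
base radius r_b = r_p·cos α = 91.067000·cos 19.450° = 85.870028
roll angle φ = 24.036° = 0.41950734 rad
x = r_b·(cos φ + φ·sin φ) = 85.870028·(0.91328972 + 0.41950734·0.40731056) = 93.096805
y = r_b·(sin φ − φ·cos φ) = 85.870028·(0.40731056 − 0.41950734·0.91328972) = 2.076236

x=93.096805 y=2.076236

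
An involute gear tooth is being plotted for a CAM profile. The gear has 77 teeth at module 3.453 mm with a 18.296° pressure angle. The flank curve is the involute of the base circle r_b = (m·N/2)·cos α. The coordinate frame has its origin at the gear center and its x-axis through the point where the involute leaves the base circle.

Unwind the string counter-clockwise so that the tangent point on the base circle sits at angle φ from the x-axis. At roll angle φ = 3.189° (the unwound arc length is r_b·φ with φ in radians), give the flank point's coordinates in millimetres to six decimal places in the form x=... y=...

x=126.415367 y=0.007252

pitch radius r_p = m·N/2 = 3.453·77/2 = 132.940500
base radius r_b = r_p·cos α = 132.940500·cos 18.296° = 126.220012
roll angle φ = 3.189° = 0.05565855 rad
x = r_b·(cos φ + φ·sin φ) = 126.220012·(0.99845146 + 0.05565855·0.05562982) = 126.415367
y = r_b·(sin φ − φ·cos φ) = 126.220012·(0.05562982 − 0.05565855·0.99845146) = 0.007252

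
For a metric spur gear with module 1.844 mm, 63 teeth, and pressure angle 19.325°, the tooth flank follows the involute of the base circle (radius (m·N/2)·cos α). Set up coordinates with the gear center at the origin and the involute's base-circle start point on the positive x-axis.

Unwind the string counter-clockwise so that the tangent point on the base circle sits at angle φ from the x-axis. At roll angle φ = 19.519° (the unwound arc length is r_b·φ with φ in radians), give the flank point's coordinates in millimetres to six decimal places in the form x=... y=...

pitch radius r_p = m·N/2 = 1.844·63/2 = 58.086000
base radius r_b = r_p·cos α = 58.086000·cos 19.325° = 54.813240
roll angle φ = 19.519° = 0.34067082 rad
x = r_b·(cos φ + φ·sin φ) = 54.813240·(0.94253074 + 0.34067082·0.33411943) = 57.902267
y = r_b·(sin φ − φ·cos φ) = 54.813240·(0.33411943 − 0.34067082·0.94253074) = 0.714036

x=57.902267 y=0.714036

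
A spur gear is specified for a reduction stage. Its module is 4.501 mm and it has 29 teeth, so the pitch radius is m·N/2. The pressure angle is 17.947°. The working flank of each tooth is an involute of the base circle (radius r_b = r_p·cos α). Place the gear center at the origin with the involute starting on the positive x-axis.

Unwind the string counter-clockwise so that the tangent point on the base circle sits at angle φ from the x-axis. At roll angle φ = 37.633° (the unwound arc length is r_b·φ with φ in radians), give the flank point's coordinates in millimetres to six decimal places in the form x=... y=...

x=74.071581 y=5.615366

pitch radius r_p = m·N/2 = 4.501·29/2 = 65.264500
base radius r_b = r_p·cos α = 65.264500·cos 17.947° = 62.088857
roll angle φ = 37.633° = 0.65681976 rad
x = r_b·(cos φ + φ·sin φ) = 62.088857·(0.79193809 + 0.65681976·0.61060139) = 74.071581
y = r_b·(sin φ − φ·cos φ) = 62.088857·(0.61060139 − 0.65681976·0.79193809) = 5.615366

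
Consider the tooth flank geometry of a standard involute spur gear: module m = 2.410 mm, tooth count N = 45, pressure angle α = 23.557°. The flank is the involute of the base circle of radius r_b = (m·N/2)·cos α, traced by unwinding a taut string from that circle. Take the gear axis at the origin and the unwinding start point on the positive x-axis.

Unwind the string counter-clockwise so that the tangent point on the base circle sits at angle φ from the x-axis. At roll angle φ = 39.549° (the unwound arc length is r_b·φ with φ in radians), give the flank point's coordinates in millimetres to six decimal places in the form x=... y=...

pitch radius r_p = m·N/2 = 2.410·45/2 = 54.225000
base radius r_b = r_p·cos α = 54.225000·cos 23.557° = 49.706047
roll angle φ = 39.549° = 0.69026027 rad
x = r_b·(cos φ + φ·sin φ) = 49.706047·(0.77108032 + 0.69026027·0.63673789) = 60.173902
y = r_b·(sin φ − φ·cos φ) = 49.706047·(0.63673789 − 0.69026027·0.77108032) = 5.193874

x=60.173902 y=5.193874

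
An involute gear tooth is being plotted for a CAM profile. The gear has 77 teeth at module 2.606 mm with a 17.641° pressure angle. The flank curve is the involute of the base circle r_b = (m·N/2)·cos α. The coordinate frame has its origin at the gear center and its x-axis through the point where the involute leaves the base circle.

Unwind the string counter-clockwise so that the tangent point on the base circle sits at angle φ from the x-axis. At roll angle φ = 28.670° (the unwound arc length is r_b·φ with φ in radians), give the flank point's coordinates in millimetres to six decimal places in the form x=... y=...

x=106.843974 y=3.894008

pitch radius r_p = m·N/2 = 2.606·77/2 = 100.331000
base radius r_b = r_p·cos α = 100.331000·cos 17.641° = 95.612840
roll angle φ = 28.670° = 0.50038590 rad
x = r_b·(cos φ + φ·sin φ) = 95.612840·(0.87739749 + 0.50038590·0.47976416) = 106.843974
y = r_b·(sin φ − φ·cos φ) = 95.612840·(0.47976416 − 0.50038590·0.87739749) = 3.894008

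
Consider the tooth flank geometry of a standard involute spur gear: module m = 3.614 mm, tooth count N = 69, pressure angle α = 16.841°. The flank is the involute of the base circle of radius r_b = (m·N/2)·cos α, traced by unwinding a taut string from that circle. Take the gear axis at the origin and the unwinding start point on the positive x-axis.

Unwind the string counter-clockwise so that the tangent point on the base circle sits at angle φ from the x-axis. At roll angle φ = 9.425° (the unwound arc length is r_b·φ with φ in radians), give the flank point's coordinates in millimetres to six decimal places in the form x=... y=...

pitch radius r_p = m·N/2 = 3.614·69/2 = 124.683000
base radius r_b = r_p·cos α = 124.683000·cos 16.841° = 119.335649
roll angle φ = 9.425° = 0.16449728 rad
x = r_b·(cos φ + φ·sin φ) = 119.335649·(0.98650080 + 0.16449728·0.16375642) = 120.939316
y = r_b·(sin φ − φ·cos φ) = 119.335649·(0.16375642 − 0.16449728·0.98650080) = 0.176583

x=120.939316 y=0.176583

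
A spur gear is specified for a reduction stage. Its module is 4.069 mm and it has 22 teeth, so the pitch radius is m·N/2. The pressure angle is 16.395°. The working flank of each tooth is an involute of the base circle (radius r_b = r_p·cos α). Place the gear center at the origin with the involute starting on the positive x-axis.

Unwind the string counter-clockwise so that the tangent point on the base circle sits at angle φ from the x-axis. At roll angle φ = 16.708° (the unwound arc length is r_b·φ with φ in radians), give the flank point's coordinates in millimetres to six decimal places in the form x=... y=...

pitch radius r_p = m·N/2 = 4.069·22/2 = 44.759000
base radius r_b = r_p·cos α = 44.759000·cos 16.395° = 42.939037
roll angle φ = 16.708° = 0.29160961 rad
x = r_b·(cos φ + φ·sin φ) = 42.939037·(0.95778236 + 0.29160961·0.28749425) = 44.726093
y = r_b·(sin φ − φ·cos φ) = 42.939037·(0.28749425 − 0.29160961·0.95778236) = 0.351916

x=44.726093 y=0.351916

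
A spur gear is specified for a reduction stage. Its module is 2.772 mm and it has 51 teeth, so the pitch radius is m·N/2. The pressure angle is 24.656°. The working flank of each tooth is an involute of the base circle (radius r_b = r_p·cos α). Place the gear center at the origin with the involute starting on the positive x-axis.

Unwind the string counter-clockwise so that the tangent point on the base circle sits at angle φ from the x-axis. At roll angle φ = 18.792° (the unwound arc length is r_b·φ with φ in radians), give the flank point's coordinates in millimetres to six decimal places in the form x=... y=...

x=67.604407 y=0.747423

pitch radius r_p = m·N/2 = 2.772·51/2 = 70.686000
base radius r_b = r_p·cos α = 70.686000·cos 24.656° = 64.241473
roll angle φ = 18.792° = 0.32798227 rad
x = r_b·(cos φ + φ·sin φ) = 64.241473·(0.94669425 + 0.32798227·0.32213351) = 67.604407
y = r_b·(sin φ − φ·cos φ) = 64.241473·(0.32213351 − 0.32798227·0.94669425) = 0.747423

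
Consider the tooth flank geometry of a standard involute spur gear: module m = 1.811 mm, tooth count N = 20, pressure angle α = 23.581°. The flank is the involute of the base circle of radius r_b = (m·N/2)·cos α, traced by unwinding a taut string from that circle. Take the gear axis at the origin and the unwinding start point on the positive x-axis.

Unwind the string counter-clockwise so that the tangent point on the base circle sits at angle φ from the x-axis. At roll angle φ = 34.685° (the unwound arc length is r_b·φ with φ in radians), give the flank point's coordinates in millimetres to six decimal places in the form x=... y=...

pitch radius r_p = m·N/2 = 1.811·20/2 = 18.110000
base radius r_b = r_p·cos α = 18.110000·cos 23.581° = 16.597732
roll angle φ = 34.685° = 0.60536745 rad
x = r_b·(cos φ + φ·sin φ) = 16.597732·(0.82229305 + 0.60536745·0.56906427) = 19.366002
y = r_b·(sin φ − φ·cos φ) = 16.597732·(0.56906427 − 0.60536745·0.82229305) = 1.183000

x=19.366002 y=1.183000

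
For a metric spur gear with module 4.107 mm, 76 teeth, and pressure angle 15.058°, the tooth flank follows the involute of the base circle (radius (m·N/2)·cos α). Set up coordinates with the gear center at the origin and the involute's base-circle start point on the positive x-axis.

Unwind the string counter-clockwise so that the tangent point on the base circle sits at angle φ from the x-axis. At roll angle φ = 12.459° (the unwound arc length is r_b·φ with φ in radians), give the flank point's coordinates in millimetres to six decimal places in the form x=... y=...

pitch radius r_p = m·N/2 = 4.107·76/2 = 156.066000
base radius r_b = r_p·cos α = 156.066000·cos 15.058° = 150.707213
roll angle φ = 12.459° = 0.21745057 rad
x = r_b·(cos φ + φ·sin φ) = 150.707213·(0.97645064 + 0.21745057·0.21574094) = 154.228281
y = r_b·(sin φ − φ·cos φ) = 150.707213·(0.21574094 − 0.21745057·0.97645064) = 0.514090

x=154.228281 y=0.514090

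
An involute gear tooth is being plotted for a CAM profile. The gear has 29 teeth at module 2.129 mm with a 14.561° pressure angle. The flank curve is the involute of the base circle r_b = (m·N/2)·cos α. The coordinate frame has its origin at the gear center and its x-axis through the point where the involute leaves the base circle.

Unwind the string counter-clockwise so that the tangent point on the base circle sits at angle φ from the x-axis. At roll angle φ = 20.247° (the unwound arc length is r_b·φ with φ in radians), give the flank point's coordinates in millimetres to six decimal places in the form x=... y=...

pitch radius r_p = m·N/2 = 2.129·29/2 = 30.870500
base radius r_b = r_p·cos α = 30.870500·cos 14.561° = 29.878956
roll angle φ = 20.247° = 0.35337681 rad
x = r_b·(cos φ + φ·sin φ) = 29.878956·(0.93820946 + 0.35337681·0.34606793) = 31.686688
y = r_b·(sin φ − φ·cos φ) = 29.878956·(0.34606793 − 0.35337681·0.93820946) = 0.434036

x=31.686688 y=0.434036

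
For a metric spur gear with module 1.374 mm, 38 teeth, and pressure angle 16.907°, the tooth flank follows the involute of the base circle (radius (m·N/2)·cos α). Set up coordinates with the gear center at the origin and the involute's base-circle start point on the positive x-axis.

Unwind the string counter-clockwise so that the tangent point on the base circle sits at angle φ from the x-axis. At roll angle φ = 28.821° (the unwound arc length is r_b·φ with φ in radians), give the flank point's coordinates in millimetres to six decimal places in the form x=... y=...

pitch radius r_p = m·N/2 = 1.374·38/2 = 26.106000
base radius r_b = r_p·cos α = 26.106000·cos 16.907° = 24.977648
roll angle φ = 28.821° = 0.50302134 rad
x = r_b·(cos φ + φ·sin φ) = 24.977648·(0.87613005 + 0.50302134·0.48207482) = 27.940596
y = r_b·(sin φ − φ·cos φ) = 24.977648·(0.48207482 − 0.50302134·0.87613005) = 1.033143

x=27.940596 y=1.033143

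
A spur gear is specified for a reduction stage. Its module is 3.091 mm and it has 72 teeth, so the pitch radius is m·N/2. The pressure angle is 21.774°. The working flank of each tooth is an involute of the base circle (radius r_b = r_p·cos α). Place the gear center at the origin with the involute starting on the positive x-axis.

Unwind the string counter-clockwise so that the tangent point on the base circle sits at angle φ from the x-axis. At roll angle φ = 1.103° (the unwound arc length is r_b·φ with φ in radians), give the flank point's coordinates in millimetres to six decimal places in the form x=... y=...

x=103.356077 y=0.000246

pitch radius r_p = m·N/2 = 3.091·72/2 = 111.276000
base radius r_b = r_p·cos α = 111.276000·cos 21.774° = 103.336931
roll angle φ = 1.103° = 0.01925098 rad
x = r_b·(cos φ + φ·sin φ) = 103.336931·(0.99981471 + 0.01925098·0.01924979) = 103.356077
y = r_b·(sin φ − φ·cos φ) = 103.336931·(0.01924979 − 0.01925098·0.99981471) = 0.000246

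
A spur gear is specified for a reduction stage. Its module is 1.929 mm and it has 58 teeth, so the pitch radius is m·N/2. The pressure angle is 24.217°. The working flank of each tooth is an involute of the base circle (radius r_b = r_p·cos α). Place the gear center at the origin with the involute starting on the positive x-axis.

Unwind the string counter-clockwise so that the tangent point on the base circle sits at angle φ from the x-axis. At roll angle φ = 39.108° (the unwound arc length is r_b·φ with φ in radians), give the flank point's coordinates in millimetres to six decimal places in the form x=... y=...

pitch radius r_p = m·N/2 = 1.929·58/2 = 55.941000
base radius r_b = r_p·cos α = 55.941000·cos 24.217° = 51.018105
roll angle φ = 39.108° = 0.68256336 rad
x = r_b·(cos φ + φ·sin φ) = 51.018105·(0.77595834 + 0.68256336·0.63078416) = 61.553778
y = r_b·(sin φ − φ·cos φ) = 51.018105·(0.63078416 − 0.68256336·0.77595834) = 5.160146

x=61.553778 y=5.160146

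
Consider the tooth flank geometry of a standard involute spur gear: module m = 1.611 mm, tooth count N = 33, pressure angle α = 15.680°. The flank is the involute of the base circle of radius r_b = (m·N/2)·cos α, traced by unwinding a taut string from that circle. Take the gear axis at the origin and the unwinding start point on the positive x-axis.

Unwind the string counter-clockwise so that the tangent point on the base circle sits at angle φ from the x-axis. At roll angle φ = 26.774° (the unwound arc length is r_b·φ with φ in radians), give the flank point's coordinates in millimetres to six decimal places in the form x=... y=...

pitch radius r_p = m·N/2 = 1.611·33/2 = 26.581500
base radius r_b = r_p·cos α = 26.581500·cos 15.680° = 25.592300
roll angle φ = 26.774° = 0.46729445 rad
x = r_b·(cos φ + φ·sin φ) = 25.592300·(0.89279033 + 0.46729445·0.45047245) = 28.235821
y = r_b·(sin φ − φ·cos φ) = 25.592300·(0.45047245 − 0.46729445·0.89279033) = 0.851622

x=28.235821 y=0.851622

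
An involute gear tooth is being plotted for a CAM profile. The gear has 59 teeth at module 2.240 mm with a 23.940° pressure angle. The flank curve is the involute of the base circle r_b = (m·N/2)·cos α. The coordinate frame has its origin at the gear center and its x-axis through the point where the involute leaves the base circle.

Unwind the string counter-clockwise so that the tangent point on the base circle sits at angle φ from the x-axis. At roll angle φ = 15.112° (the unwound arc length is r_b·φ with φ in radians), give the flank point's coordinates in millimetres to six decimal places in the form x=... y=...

pitch radius r_p = m·N/2 = 2.240·59/2 = 66.080000
base radius r_b = r_p·cos α = 66.080000·cos 23.940° = 60.395196
roll angle φ = 15.112° = 0.26375416 rad
x = r_b·(cos φ + φ·sin φ) = 60.395196·(0.96541805 + 0.26375416·0.26070671) = 62.459536
y = r_b·(sin φ − φ·cos φ) = 60.395196·(0.26070671 − 0.26375416·0.96541805) = 0.366822

x=62.459536 y=0.366822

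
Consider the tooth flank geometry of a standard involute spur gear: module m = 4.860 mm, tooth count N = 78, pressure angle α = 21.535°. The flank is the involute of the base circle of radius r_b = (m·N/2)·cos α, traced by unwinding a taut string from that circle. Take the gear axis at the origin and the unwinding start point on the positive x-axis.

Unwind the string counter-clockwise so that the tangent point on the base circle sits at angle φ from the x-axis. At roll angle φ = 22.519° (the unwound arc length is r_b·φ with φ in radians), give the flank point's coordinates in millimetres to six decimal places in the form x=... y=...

pitch radius r_p = m·N/2 = 4.860·78/2 = 189.540000
base radius r_b = r_p·cos α = 189.540000·cos 21.535° = 176.308878
roll angle φ = 22.519° = 0.39303069 rad
x = r_b·(cos φ + φ·sin φ) = 176.308878·(0.92375258 + 0.39303069·0.38298978) = 189.404982
y = r_b·(sin φ − φ·cos φ) = 176.308878·(0.38298978 − 0.39303069·0.92375258) = 3.513248

x=189.404982 y=3.513248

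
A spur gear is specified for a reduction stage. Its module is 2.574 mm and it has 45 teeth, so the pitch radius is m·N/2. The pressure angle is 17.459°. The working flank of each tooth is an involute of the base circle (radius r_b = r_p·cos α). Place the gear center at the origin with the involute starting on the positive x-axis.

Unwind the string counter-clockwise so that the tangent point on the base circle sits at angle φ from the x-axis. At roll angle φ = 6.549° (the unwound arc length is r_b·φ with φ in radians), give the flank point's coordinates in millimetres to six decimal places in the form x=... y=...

pitch radius r_p = m·N/2 = 2.574·45/2 = 57.915000
base radius r_b = r_p·cos α = 57.915000·cos 17.459° = 55.246965
roll angle φ = 6.549° = 0.11430161 rad
x = r_b·(cos φ + φ·sin φ) = 55.246965·(0.99347468 + 0.11430161·0.11405289) = 55.606684
y = r_b·(sin φ − φ·cos φ) = 55.246965·(0.11405289 − 0.11430161·0.99347468) = 0.027465

x=55.606684 y=0.027465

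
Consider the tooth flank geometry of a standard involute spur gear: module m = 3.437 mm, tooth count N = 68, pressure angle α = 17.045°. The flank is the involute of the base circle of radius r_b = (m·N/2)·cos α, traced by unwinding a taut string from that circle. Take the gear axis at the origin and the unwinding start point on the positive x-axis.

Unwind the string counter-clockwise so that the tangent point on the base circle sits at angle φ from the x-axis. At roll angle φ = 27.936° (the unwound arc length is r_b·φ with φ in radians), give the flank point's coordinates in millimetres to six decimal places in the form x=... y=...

pitch radius r_p = m·N/2 = 3.437·68/2 = 116.858000
base radius r_b = r_p·cos α = 116.858000·cos 17.045° = 111.724993
roll angle φ = 27.936° = 0.48757518 rad
x = r_b·(cos φ + φ·sin φ) = 111.724993·(0.88347145 + 0.48757518·0.46848501) = 124.226250
y = r_b·(sin φ − φ·cos φ) = 111.724993·(0.46848501 − 0.48757518·0.88347145) = 4.214966

x=124.226250 y=4.214966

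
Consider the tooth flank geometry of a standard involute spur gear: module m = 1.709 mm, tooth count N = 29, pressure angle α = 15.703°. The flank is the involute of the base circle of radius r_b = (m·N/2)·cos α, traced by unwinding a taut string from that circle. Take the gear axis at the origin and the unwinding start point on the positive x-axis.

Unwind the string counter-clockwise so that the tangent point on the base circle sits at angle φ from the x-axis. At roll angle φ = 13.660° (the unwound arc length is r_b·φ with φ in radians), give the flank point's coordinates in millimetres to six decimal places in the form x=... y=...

pitch radius r_p = m·N/2 = 1.709·29/2 = 24.780500
base radius r_b = r_p·cos α = 24.780500·cos 15.703° = 23.855632
roll angle φ = 13.660° = 0.23841198 rad
x = r_b·(cos φ + φ·sin φ) = 23.855632·(0.97171423 + 0.23841198·0.23615982) = 24.524008
y = r_b·(sin φ − φ·cos φ) = 23.855632·(0.23615982 − 0.23841198·0.97171423) = 0.107148

x=24.524008 y=0.107148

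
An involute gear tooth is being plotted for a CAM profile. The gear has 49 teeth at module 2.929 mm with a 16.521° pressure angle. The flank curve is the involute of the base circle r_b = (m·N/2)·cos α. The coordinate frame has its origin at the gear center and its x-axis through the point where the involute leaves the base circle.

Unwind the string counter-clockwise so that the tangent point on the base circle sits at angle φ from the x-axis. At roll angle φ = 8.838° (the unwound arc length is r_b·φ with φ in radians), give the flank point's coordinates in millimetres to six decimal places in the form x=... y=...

x=69.611526 y=0.083968

pitch radius r_p = m·N/2 = 2.929·49/2 = 71.760500
base radius r_b = r_p·cos α = 71.760500·cos 16.521° = 68.797909
roll angle φ = 8.838° = 0.15425220 rad
x = r_b·(cos φ + φ·sin φ) = 68.797909·(0.98812670 + 0.15425220·0.15364122) = 69.611526
y = r_b·(sin φ − φ·cos φ) = 68.797909·(0.15364122 − 0.15425220·0.98812670) = 0.083968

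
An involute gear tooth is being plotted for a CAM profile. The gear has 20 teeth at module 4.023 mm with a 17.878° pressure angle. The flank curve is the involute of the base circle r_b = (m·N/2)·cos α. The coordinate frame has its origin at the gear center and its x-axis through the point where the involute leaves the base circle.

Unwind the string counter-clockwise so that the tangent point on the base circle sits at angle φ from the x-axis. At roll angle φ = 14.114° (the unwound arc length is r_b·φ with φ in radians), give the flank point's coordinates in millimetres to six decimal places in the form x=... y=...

x=39.431489 y=0.189618

pitch radius r_p = m·N/2 = 4.023·20/2 = 40.230000
base radius r_b = r_p·cos α = 40.230000·cos 17.878° = 38.287388
roll angle φ = 14.114° = 0.24633577 rad
x = r_b·(cos φ + φ·sin φ) = 38.287388·(0.96981246 + 0.24633577·0.24385199) = 39.431489
y = r_b·(sin φ − φ·cos φ) = 38.287388·(0.24385199 − 0.24633577·0.96981246) = 0.189618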